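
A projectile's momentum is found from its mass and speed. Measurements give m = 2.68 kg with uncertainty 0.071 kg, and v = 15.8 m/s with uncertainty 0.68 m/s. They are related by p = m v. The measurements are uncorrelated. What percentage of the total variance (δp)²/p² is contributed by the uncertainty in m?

27.5%

(δp/p)² = (1·δm/m)² + (1·δv/v)²
  m term: (1×0.0265)² = 0.000702
  v term: (1×0.0430)² = 0.00185
Total = 0.00255. Share from m = 0.000702/0.00255 = 0.275.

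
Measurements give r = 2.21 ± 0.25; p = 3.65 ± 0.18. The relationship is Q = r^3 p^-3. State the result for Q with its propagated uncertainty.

0.222 ± 0.0822

Q is a product of powers, so relative uncertainties combine in quadrature:
  (3·δr/r)² = (3×0.113)² = 0.115;  (-3·δp/p)² = (-3×0.0493)² = 0.0219
δQ/Q = √(0.137) = 0.370
Q = 0.222, so δQ = 0.370 × 0.222 = 0.0822.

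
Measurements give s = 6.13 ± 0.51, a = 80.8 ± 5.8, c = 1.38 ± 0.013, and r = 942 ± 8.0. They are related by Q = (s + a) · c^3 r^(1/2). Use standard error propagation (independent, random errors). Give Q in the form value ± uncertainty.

Let u = s + a = 86.9. δu = √(δs² + δa²) = √(0.260 + 33.6) = 5.82, so δu/u = 0.0670.
Q is then a monomial in u, c, r:
δQ/Q = √((δu/u)² + (3·δc/c)² + (½·δr/r)²) = √(0.00449 + 0.000799 + 1.8e-05) = 0.0728
Q = 7010, so δQ = 0.0728 × 7010 = 511.

7010 ± 511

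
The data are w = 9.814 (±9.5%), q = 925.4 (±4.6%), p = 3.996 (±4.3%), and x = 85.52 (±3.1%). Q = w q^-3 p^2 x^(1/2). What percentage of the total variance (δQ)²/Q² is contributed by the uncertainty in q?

(δQ/Q)² = (1·δw/w)² + (-3·δq/q)² + (2·δp/p)² + (½·δx/x)²
  w term: (1×0.0950)² = 0.00903
  q term: (-3×0.0460)² = 0.0190
  p term: (2×0.0430)² = 0.00740
  x term: (0.5×0.0310)² = 0.000240
Total = 0.0357. Share from q = 0.0190/0.0357 = 0.533.

53.3%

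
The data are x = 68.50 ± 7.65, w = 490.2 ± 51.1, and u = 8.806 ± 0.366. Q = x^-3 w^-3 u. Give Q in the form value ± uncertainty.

Since Q is a product/quotient, work with relative uncertainties:
  (-3·δx/x)² = (-3×0.112)² = 0.112;  (-3·δw/w)² = (-3×0.104)² = 0.0978;  (1·δu/u)² = (1×0.0416)² = 0.00173
δQ/Q = √(0.212) = 0.460
Q = 2.326e-13, so δQ = 0.460 × 2.326e-13 = 1.07e-13.

(2.326 ± 1.07) × 10^-13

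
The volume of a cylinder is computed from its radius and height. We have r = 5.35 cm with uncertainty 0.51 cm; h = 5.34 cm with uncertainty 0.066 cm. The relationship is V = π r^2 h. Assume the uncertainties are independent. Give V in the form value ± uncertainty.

Since V is a product/quotient, work with relative uncertainties:
  (2·δr/r)² = (2×0.0953)² = 0.0363;  (1·δh/h)² = (1×0.0124)² = 0.000153
δV/V = √(0.0365) = 0.191
V = 480 cm^3, so δV = 0.191 × 480 = 91.7 cm^3.

480 ± 91.7 cm^3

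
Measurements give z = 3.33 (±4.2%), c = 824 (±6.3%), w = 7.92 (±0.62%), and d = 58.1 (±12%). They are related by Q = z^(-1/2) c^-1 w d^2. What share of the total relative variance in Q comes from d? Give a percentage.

(δQ/Q)² = (−½·δz/z)² + (-1·δc/c)² + (1·δw/w)² + (2·δd/d)²
  z term: (-0.5×0.0420)² = 0.000441
  c term: (-1×0.0630)² = 0.00397
  w term: (1×0.00620)² = 3.84e-05
  d term: (2×0.120)² = 0.0576
Total = 0.0620. Share from d = 0.0576/0.0620 = 0.928.

92.8%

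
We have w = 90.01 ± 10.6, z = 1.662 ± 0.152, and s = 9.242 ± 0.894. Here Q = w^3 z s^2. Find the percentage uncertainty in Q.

Since Q is a product/quotient, work with relative uncertainties:
  (3·δw/w)² = (3×0.118)² = 0.125;  (1·δz/z)² = (1×0.0915)² = 0.00836;  (2·δs/s)² = (2×0.0967)² = 0.0374
δQ/Q = √(0.171) = 0.413

41.3%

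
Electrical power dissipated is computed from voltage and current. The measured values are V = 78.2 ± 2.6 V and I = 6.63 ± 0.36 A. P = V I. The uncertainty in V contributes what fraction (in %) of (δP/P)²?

(δP/P)² = (1·δV/V)² + (1·δI/I)²
  V term: (1×0.0332)² = 0.00111
  I term: (1×0.0543)² = 0.00295
Total = 0.00405. Share from V = 0.00111/0.00405 = 0.273.

27.3%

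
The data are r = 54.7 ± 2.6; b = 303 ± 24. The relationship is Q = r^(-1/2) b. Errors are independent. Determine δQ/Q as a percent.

For a monomial Q ∝ r^(-1/2), b, fractional errors add in quadrature:
  (−½·δr/r)² = (-0.5×0.0475)² = 0.000565;  (1·δb/b)² = (1×0.0792)² = 0.00627
δQ/Q = √(0.00684) = 0.0827

8.27%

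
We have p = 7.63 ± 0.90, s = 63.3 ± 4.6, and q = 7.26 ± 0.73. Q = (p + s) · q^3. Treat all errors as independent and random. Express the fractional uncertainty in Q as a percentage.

Let u = p + s = 70.9. δu = √(δp² + δs²) = √(0.810 + 21.2) = 4.69, so δu/u = 0.0661.
Q is then a monomial in u, q:
δQ/Q = √((δu/u)² + (3·δq/q)²) = √(0.00437 + 0.0910) = 0.309

30.9%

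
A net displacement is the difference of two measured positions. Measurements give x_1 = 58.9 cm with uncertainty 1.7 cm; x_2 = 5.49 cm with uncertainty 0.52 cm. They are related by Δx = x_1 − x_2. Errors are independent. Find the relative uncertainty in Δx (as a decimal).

For a sum/difference, combine absolute errors in quadrature:
  (δx_1)² = 2.89;  (δx_2)² = 0.270
δΔx = √(3.16) = 1.78 cm
Δx = 53.4 cm, so δΔx/Δx = 1.78/53.4 = 0.0333.

0.0333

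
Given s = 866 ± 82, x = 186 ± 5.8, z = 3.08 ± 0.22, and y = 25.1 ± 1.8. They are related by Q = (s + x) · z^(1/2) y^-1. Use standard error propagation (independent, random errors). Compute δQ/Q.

Let u = s + x = 1050. δu = √(δs² + δx²) = √(6720 + 33.6) = 82.2, so δu/u = 0.0781.
Q is then a monomial in u, z, y:
δQ/Q = √((δu/u)² + (½·δz/z)² + (-1·δy/y)²) = √(0.00611 + 0.00128 + 0.00514) = 0.112

0.112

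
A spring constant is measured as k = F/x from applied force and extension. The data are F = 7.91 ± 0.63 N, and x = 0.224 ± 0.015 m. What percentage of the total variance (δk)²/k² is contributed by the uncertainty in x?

(δk/k)² = (1·δF/F)² + (-1·δx/x)²
  F term: (1×0.0796)² = 0.00634
  x term: (-1×0.0670)² = 0.00448
Total = 0.0108. Share from x = 0.00448/0.0108 = 0.414.

41.4%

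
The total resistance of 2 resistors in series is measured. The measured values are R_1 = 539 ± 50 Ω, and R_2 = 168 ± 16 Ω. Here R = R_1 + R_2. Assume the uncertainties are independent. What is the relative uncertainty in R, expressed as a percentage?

7.43%

For a sum/difference, combine absolute errors in quadrature:
  (δR_1)² = 2500;  (δR_2)² = 256
δR = √(2760) = 52.5 Ω
R = 707 Ω, so δR/R = 52.5/707 = 0.0743.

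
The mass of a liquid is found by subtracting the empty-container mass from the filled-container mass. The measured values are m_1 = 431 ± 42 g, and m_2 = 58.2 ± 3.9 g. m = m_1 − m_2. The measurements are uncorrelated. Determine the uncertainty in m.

Absolute uncertainties add in quadrature for a linear combination:
  (δm_1)² = 1760;  (δm_2)² = 15.2
δm = √(1780) = 42.2 g

42.2 g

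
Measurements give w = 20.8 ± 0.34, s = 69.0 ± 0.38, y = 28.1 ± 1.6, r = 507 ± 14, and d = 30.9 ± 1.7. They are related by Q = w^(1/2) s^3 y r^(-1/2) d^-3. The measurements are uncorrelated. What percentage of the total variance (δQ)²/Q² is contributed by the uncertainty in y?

10.5%

(δQ/Q)² = (½·δw/w)² + (3·δs/s)² + (1·δy/y)² + (−½·δr/r)² + (-3·δd/d)²
  w term: (0.5×0.0163)² = 6.68e-05
  s term: (3×0.00551)² = 0.000273
  y term: (1×0.0569)² = 0.00324
  r term: (-0.5×0.0276)² = 0.000191
  d term: (-3×0.0550)² = 0.0272
Total = 0.0310. Share from y = 0.00324/0.0310 = 0.105.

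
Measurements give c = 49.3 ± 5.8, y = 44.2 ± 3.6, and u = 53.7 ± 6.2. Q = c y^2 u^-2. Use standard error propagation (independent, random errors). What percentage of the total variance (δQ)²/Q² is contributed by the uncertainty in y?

28.3%

(δQ/Q)² = (1·δc/c)² + (2·δy/y)² + (-2·δu/u)²
  c term: (1×0.118)² = 0.0138
  y term: (2×0.0814)² = 0.0265
  u term: (-2×0.115)² = 0.0533
Total = 0.0937. Share from y = 0.0265/0.0937 = 0.283.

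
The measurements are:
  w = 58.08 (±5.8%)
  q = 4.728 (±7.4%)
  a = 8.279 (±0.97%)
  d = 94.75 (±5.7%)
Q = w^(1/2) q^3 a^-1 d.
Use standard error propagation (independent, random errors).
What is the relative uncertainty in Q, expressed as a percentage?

23.1%

Q is a product of powers, so relative uncertainties combine in quadrature:
  (½·δw/w)² = (0.5×0.0580)² = 0.000841;  (3·δq/q)² = (3×0.0740)² = 0.0493;  (-1·δa/a)² = (-1×0.00970)² = 9.41e-05;  (1·δd/d)² = (1×0.0570)² = 0.00325
δQ/Q = √(0.0535) = 0.231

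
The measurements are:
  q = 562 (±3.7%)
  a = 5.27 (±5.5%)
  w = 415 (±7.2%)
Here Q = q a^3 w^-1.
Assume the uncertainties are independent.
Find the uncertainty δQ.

36.4

Q is a product of powers, so relative uncertainties combine in quadrature:
  (1·δq/q)² = (1×0.0370)² = 0.00137;  (3·δa/a)² = (3×0.0550)² = 0.0272;  (-1·δw/w)² = (-1×0.0720)² = 0.00518
δQ/Q = √(0.0338) = 0.184
Q = 198, so δQ = 0.184 × 198 = 36.4.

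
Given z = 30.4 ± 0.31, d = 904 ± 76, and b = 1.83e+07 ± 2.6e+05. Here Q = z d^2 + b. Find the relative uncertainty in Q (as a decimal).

0.0972

Let p = z·d^2 = 2.48e+07. δp/p = √((1·δz/z)² + (2·δd/d)²) = √(0.000104 + 0.0283) = 0.168, so δp = 4.18e+06.
Q = p + b: δQ = √(δp² + δb²) = √(1.75e+13 + 6.76e+10) = 4.19e+06
Q = 4.31e+07, so δQ/Q = 4.19e+06/4.31e+07 = 0.0972.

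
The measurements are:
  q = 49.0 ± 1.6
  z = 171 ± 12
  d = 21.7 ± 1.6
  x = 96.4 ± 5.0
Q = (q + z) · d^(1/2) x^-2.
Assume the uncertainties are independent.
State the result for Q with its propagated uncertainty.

0.110 ± 0.0136

Let u = q + z = 220. δu = √(δq² + δz²) = √(2.56 + 144) = 12.1, so δu/u = 0.0550.
Q is then a monomial in u, d, x:
δQ/Q = √((δu/u)² + (½·δd/d)² + (-2·δx/x)²) = √(0.00303 + 0.00136 + 0.0108) = 0.123
Q = 0.110, so δQ = 0.123 × 0.110 = 0.0136.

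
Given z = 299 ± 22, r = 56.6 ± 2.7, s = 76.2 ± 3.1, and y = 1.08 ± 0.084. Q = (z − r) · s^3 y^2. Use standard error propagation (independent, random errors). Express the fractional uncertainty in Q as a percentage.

Let u = z − r = 242. δu = √(δz² + δr²) = √(484 + 7.29) = 22.2, so δu/u = 0.0914.
Q is then a monomial in u, s, y:
δQ/Q = √((δu/u)² + (3·δs/s)² + (2·δy/y)²) = √(0.00836 + 0.0149 + 0.0242) = 0.218

21.8%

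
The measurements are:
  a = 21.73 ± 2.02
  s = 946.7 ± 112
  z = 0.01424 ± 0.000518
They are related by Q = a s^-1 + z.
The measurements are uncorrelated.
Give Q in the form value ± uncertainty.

0.03719 ± 0.00349

Let p = a·s^-1 = 0.02295. δp/p = √((1·δa/a)² + (-1·δs/s)²) = √(0.00864 + 0.0140) = 0.150, so δp = 0.00345.
Q = p + z: δQ = √(δp² + δz²) = √(1.19e-05 + 2.68e-07) = 0.00349
Q = 0.03719.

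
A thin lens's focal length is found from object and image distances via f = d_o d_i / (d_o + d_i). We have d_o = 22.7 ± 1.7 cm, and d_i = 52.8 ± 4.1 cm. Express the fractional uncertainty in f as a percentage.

5.73%

∂f/∂d_o = (d_i/(d_o+d_i))² = 0.489;  ∂f/∂d_i = (d_o/(d_o+d_i))² = 0.0904
δf = √((∂f/∂d_o · δd_o)² + (∂f/∂d_i · δd_i)²) = √(0.691 + 0.137) = 0.910 cm
f = 15.9 cm, so δf/f = 0.910/15.9 = 0.0573.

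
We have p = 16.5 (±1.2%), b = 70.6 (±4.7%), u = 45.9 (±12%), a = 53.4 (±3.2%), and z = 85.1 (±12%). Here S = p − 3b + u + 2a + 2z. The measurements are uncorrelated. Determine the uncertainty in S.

23.6

Sums and differences: (δS)² = Σ (cᵢ δxᵢ)².
  (δp)² = 0.0392;  (3·δb)² = 99.1;  (δu)² = 30.3;  (2·δa)² = 11.7;  (2·δz)² = 417
δS = √(558) = 23.6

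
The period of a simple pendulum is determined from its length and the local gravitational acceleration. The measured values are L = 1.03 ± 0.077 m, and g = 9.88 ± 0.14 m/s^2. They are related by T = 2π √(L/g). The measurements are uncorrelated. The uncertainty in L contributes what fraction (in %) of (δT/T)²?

96.5%

(δT/T)² = (½·δL/L)² + (−½·δg/g)²
  L term: (0.5×0.0748)² = 0.00140
  g term: (-0.5×0.0142)² = 5.02e-05
Total = 0.00145. Share from L = 0.00140/0.00145 = 0.965.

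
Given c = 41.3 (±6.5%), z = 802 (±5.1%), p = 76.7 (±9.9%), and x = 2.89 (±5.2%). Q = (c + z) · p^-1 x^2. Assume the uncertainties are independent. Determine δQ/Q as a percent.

Let u = c + z = 843. δu = √(δc² + δz²) = √(7.21 + 1670) = 41.0, so δu/u = 0.0486.
Q is then a monomial in u, p, x:
δQ/Q = √((δu/u)² + (-1·δp/p)² + (2·δx/x)²) = √(0.00236 + 0.00980 + 0.0108) = 0.152

15.2%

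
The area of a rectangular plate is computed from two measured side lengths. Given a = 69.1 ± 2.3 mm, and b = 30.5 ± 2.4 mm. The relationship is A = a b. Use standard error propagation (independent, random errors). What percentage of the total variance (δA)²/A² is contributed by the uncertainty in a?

(δA/A)² = (1·δa/a)² + (1·δb/b)²
  a term: (1×0.0333)² = 0.00111
  b term: (1×0.0787)² = 0.00619
Total = 0.00730. Share from a = 0.00111/0.00730 = 0.152.

15.2%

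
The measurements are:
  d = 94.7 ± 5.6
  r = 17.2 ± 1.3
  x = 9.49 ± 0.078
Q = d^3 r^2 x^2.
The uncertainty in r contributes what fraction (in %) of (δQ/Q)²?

(δQ/Q)² = (3·δd/d)² + (2·δr/r)² + (2·δx/x)²
  d term: (3×0.0591)² = 0.0315
  r term: (2×0.0756)² = 0.0229
  x term: (2×0.00822)² = 0.000270
Total = 0.0546. Share from r = 0.0229/0.0546 = 0.419.

41.9%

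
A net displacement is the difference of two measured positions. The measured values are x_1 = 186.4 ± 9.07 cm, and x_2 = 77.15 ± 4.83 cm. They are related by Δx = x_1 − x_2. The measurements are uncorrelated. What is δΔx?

10.3 cm

For a sum/difference, combine absolute errors in quadrature:
  (δx_1)² = 82.3;  (δx_2)² = 23.3
δΔx = √(106) = 10.3 cm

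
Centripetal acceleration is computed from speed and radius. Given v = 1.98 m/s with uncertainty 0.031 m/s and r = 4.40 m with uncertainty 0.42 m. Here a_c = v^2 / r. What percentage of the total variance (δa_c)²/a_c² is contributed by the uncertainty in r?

(δa_c/a_c)² = (2·δv/v)² + (-1·δr/r)²
  v term: (2×0.0157)² = 0.000981
  r term: (-1×0.0955)² = 0.00911
Total = 0.0101. Share from r = 0.00911/0.0101 = 0.903.

90.3%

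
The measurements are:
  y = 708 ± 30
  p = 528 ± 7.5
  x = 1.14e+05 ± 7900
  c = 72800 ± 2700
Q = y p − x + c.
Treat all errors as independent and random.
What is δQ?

Let w = y·p = 3.74e+05. δw/w = √((1·δy/y)² + (1·δp/p)²) = √(0.00180 + 0.000202) = 0.0447, so δw = 16700.
Q = w − x + c: δQ = √(δw² + δx² + δc²) = √(2.79e+08 + 6.24e+07 + 7.29e+06) = 18700

18700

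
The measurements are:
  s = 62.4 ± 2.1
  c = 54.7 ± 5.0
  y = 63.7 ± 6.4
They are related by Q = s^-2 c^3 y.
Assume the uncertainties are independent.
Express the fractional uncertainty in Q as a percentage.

Since Q is a product/quotient, work with relative uncertainties:
  (-2·δs/s)² = (-2×0.0337)² = 0.00453;  (3·δc/c)² = (3×0.0914)² = 0.0752;  (1·δy/y)² = (1×0.100)² = 0.0101
δQ/Q = √(0.0898) = 0.300

30.0%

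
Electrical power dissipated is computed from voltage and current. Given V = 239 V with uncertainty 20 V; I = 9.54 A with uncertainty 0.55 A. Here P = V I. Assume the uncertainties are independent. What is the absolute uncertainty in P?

For a monomial P ∝ V, I, fractional errors add in quadrature:
  (1·δV/V)² = (1×0.0837)² = 0.00700;  (1·δI/I)² = (1×0.0577)² = 0.00332
δP/P = √(0.0103) = 0.102
P = 2280 W, so δP = 0.102 × 2280 = 232 W.

232 W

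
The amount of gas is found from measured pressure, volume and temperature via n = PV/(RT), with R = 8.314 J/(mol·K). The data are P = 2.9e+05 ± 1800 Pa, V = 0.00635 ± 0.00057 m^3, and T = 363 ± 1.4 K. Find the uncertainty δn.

For a monomial n ∝ P, V, T^-1, fractional errors add in quadrature:
  (1·δP/P)² = (1×0.00621)² = 3.85e-05;  (1·δV/V)² = (1×0.0898)² = 0.00806;  (-1·δT/T)² = (-1×0.00386)² = 1.49e-05
δn/n = √(0.00811) = 0.0901
n = 0.610 mol, so δn = 0.0901 × 0.610 = 0.0550 mol.

0.0550 mol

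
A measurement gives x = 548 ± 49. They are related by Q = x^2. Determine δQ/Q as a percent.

17.9%

Each factor contributes (exponent × relative error)² to (δQ/Q)²:
  (2·δx/x)² = (2×0.0894)² = 0.0320
δQ/Q = √(0.0320) = 0.179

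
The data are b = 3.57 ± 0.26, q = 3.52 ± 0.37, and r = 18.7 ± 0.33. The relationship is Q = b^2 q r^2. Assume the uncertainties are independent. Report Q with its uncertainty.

Each factor contributes (exponent × relative error)² to (δQ/Q)²:
  (2·δb/b)² = (2×0.0728)² = 0.0212;  (1·δq/q)² = (1×0.105)² = 0.0110;  (2·δr/r)² = (2×0.0176)² = 0.00125
δQ/Q = √(0.0335) = 0.183
Q = 15700, so δQ = 0.183 × 15700 = 2870.

15700 ± 2870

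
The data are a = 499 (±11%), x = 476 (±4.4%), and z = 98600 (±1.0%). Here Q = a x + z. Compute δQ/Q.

Let p = a·x = 2.38e+05. δp/p = √((1·δa/a)² + (1·δx/x)²) = √(0.0121 + 0.00194) = 0.118, so δp = 28100.
Q = p + z: δQ = √(δp² + δz²) = √(7.92e+08 + 9.72e+05) = 28200
Q = 3.36e+05, so δQ/Q = 28200/3.36e+05 = 0.0838.

0.0838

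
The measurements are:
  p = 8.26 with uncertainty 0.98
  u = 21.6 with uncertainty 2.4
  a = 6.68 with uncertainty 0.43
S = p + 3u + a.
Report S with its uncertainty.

79.7 ± 7.28

Absolute uncertainties add in quadrature for a linear combination:
  (δp)² = 0.960;  (3·δu)² = 51.8;  (δa)² = 0.185
δS = √(53.0) = 7.28
S = 79.7.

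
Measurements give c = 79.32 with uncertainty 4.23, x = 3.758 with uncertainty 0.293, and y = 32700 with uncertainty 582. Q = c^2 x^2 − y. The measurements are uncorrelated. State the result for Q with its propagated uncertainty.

Let p = c^2·x^2 = 88850. δp/p = √((2·δc/c)² + (2·δx/x)²) = √(0.0114 + 0.0243) = 0.189, so δp = 16800.
Q = p − y: δQ = √(δp² + δy²) = √(2.82e+08 + 3.39e+05) = 16800
Q = 56150.

56150 ± 16800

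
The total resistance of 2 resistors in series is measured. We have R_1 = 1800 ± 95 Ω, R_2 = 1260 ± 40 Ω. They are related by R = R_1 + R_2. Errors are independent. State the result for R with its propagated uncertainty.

3060 ± 103 Ω

For a sum/difference, combine absolute errors in quadrature:
  (δR_1)² = 9020;  (δR_2)² = 1600
δR = √(10600) = 103 Ω
R = 3060 Ω.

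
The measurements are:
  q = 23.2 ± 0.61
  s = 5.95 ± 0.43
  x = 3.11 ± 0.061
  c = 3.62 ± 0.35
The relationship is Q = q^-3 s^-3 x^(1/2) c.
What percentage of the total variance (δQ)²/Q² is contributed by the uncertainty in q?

9.93%

(δQ/Q)² = (-3·δq/q)² + (-3·δs/s)² + (½·δx/x)² + (1·δc/c)²
  q term: (-3×0.0263)² = 0.00622
  s term: (-3×0.0723)² = 0.0470
  x term: (0.5×0.0196)² = 9.62e-05
  c term: (1×0.0967)² = 0.00935
Total = 0.0627. Share from q = 0.00622/0.0627 = 0.0993.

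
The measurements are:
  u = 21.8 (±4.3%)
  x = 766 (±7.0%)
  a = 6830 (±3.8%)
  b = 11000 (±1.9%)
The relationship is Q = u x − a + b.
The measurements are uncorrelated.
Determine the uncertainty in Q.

Let p = u·x = 16700. δp/p = √((1·δu/u)² + (1·δx/x)²) = √(0.00185 + 0.00490) = 0.0822, so δp = 1370.
Q = p − a + b: δQ = √(δp² + δa² + δb²) = √(1.88e+06 + 67400 + 43700) = 1410

1410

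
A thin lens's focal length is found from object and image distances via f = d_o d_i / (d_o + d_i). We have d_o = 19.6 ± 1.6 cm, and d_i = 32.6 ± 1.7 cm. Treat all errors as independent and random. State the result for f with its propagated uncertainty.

∂f/∂d_o = (d_i/(d_o+d_i))² = 0.390;  ∂f/∂d_i = (d_o/(d_o+d_i))² = 0.141
δf = √((∂f/∂d_o · δd_o)² + (∂f/∂d_i · δd_i)²) = √(0.389 + 0.0574) = 0.668 cm
f = 12.2 cm.

12.2 ± 0.668 cm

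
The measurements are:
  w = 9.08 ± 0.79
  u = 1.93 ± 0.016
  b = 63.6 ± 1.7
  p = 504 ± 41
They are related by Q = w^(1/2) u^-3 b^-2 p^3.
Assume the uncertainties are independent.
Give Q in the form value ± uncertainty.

13300 ± 3380

Products/powers → add relative errors in quadrature, weighted by exponent:
  (½·δw/w)² = (0.5×0.0870)² = 0.00189;  (-3·δu/u)² = (-3×0.00829)² = 0.000619;  (-2·δb/b)² = (-2×0.0267)² = 0.00286;  (3·δp/p)² = (3×0.0813)² = 0.0596
δQ/Q = √(0.0649) = 0.255
Q = 13300, so δQ = 0.255 × 13300 = 3380.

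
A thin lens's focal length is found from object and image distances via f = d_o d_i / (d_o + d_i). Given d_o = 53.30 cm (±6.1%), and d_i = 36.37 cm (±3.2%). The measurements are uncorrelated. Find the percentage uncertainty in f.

∂f/∂d_o = (d_i/(d_o+d_i))² = 0.165;  ∂f/∂d_i = (d_o/(d_o+d_i))² = 0.353
δf = √((∂f/∂d_o · δd_o)² + (∂f/∂d_i · δd_i)²) = √(0.286 + 0.169) = 0.675 cm
f = 21.62 cm, so δf/f = 0.675/21.62 = 0.0312.

3.12%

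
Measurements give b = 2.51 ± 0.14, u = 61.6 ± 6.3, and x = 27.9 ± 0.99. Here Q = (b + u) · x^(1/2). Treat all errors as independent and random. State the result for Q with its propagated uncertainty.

339 ± 33.8

Let w = b + u = 64.1. δw = √(δb² + δu²) = √(0.0196 + 39.7) = 6.30, so δw/w = 0.0983.
Q is then a monomial in w, x:
δQ/Q = √((δw/w)² + (½·δx/x)²) = √(0.00966 + 0.000315) = 0.0999
Q = 339, so δQ = 0.0999 × 339 = 33.8.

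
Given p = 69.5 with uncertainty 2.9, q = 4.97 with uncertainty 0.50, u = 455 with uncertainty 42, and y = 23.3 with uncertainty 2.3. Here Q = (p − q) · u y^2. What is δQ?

3.55e+06

Let w = p − q = 64.5. δw = √(δp² + δq²) = √(8.41 + 0.250) = 2.94, so δw/w = 0.0456.
Q is then a monomial in w, u, y:
δQ/Q = √((δw/w)² + (1·δu/u)² + (2·δy/y)²) = √(0.00208 + 0.00852 + 0.0390) = 0.223
Q = 1.59e+07, so δQ = 0.223 × 1.59e+07 = 3.55e+06.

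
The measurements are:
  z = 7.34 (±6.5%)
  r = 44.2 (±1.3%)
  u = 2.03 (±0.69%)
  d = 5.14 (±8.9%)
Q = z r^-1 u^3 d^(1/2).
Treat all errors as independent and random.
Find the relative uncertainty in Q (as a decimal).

0.0825

Since Q is a product/quotient, work with relative uncertainties:
  (1·δz/z)² = (1×0.0650)² = 0.00423;  (-1·δr/r)² = (-1×0.0130)² = 0.000169;  (3·δu/u)² = (3×0.00690)² = 0.000428;  (½·δd/d)² = (0.5×0.0890)² = 0.00198
δQ/Q = √(0.00680) = 0.0825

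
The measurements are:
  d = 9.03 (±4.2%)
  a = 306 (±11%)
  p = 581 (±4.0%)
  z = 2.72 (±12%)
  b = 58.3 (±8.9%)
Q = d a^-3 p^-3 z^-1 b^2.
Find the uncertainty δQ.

8.31e-13

For a monomial Q ∝ d, a^-3, p^-3, z^-1, b^2, fractional errors add in quadrature:
  (1·δd/d)² = (1×0.0420)² = 0.00176;  (-3·δa/a)² = (-3×0.110)² = 0.109;  (-3·δp/p)² = (-3×0.0400)² = 0.0144;  (-1·δz/z)² = (-1×0.120)² = 0.0144;  (2·δb/b)² = (2×0.0890)² = 0.0317
δQ/Q = √(0.171) = 0.414
Q = 2.01e-12, so δQ = 0.414 × 2.01e-12 = 8.31e-13.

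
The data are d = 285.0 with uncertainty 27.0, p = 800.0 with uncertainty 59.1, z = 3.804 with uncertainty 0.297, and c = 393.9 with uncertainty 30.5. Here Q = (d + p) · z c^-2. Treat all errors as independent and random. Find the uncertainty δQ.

Let u = d + p = 1085. δu = √(δd² + δp²) = √(729 + 3490) = 65.0, so δu/u = 0.0599.
Q is then a monomial in u, z, c:
δQ/Q = √((δu/u)² + (1·δz/z)² + (-2·δc/c)²) = √(0.00359 + 0.00610 + 0.0240) = 0.183
Q = 0.02660, so δQ = 0.183 × 0.02660 = 0.00488.

0.00488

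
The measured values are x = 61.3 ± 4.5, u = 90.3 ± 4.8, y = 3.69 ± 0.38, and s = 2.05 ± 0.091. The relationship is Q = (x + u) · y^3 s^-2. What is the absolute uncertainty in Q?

588

Let w = x + u = 152. δw = √(δx² + δu²) = √(20.2 + 23.0) = 6.58, so δw/w = 0.0434.
Q is then a monomial in w, y, s:
δQ/Q = √((δw/w)² + (3·δy/y)² + (-2·δs/s)²) = √(0.00188 + 0.0954 + 0.00788) = 0.324
Q = 1810, so δQ = 0.324 × 1810 = 588.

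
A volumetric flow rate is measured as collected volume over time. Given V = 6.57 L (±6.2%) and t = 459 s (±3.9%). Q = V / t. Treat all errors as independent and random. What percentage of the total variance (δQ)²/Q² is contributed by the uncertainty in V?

(δQ/Q)² = (1·δV/V)² + (-1·δt/t)²
  V term: (1×0.0620)² = 0.00384
  t term: (-1×0.0390)² = 0.00152
Total = 0.00536. Share from V = 0.00384/0.00536 = 0.716.

71.6%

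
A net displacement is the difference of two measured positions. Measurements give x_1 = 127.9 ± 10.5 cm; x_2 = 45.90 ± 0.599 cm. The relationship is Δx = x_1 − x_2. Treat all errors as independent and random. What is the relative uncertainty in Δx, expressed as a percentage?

For a sum/difference, combine absolute errors in quadrature:
  (δx_1)² = 110;  (δx_2)² = 0.359
δΔx = √(111) = 10.5 cm
Δx = 82.00 cm, so δΔx/Δx = 10.5/82.00 = 0.128.

12.8%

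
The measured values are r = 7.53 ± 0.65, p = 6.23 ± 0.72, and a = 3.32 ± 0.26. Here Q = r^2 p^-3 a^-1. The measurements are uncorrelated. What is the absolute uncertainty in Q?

Since Q is a product/quotient, work with relative uncertainties:
  (2·δr/r)² = (2×0.0863)² = 0.0298;  (-3·δp/p)² = (-3×0.116)² = 0.120;  (-1·δa/a)² = (-1×0.0783)² = 0.00613
δQ/Q = √(0.156) = 0.395
Q = 0.0706, so δQ = 0.395 × 0.0706 = 0.0279.

0.0279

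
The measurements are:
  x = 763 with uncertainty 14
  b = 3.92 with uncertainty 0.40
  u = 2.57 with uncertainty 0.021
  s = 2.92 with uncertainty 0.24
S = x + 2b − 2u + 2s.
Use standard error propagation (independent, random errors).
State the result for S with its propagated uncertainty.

772 ± 14.0

Sums and differences: (δS)² = Σ (cᵢ δxᵢ)².
  (δx)² = 196;  (2·δb)² = 0.640;  (2·δu)² = 0.00176;  (2·δs)² = 0.230
δS = √(197) = 14.0
S = 772.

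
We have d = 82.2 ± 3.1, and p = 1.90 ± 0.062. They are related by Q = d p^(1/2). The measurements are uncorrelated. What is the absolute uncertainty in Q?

Products/powers → add relative errors in quadrature, weighted by exponent:
  (1·δd/d)² = (1×0.0377)² = 0.00142;  (½·δp/p)² = (0.5×0.0326)² = 0.000266
δQ/Q = √(0.00169) = 0.0411
Q = 113, so δQ = 0.0411 × 113 = 4.66.

4.66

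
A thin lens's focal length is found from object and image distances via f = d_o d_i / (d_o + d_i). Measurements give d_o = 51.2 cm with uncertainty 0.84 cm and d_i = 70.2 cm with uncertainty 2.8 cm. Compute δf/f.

∂f/∂d_o = (d_i/(d_o+d_i))² = 0.334;  ∂f/∂d_i = (d_o/(d_o+d_i))² = 0.178
δf = √((∂f/∂d_o · δd_o)² + (∂f/∂d_i · δd_i)²) = √(0.0789 + 0.248) = 0.572 cm
f = 29.6 cm, so δf/f = 0.572/29.6 = 0.0193.

0.0193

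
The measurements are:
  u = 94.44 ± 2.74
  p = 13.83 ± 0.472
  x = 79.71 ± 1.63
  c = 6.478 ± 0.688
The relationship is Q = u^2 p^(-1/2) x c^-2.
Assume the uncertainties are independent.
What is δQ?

1010

Each factor contributes (exponent × relative error)² to (δQ/Q)²:
  (2·δu/u)² = (2×0.0290)² = 0.00337;  (−½·δp/p)² = (-0.5×0.0341)² = 0.000291;  (1·δx/x)² = (1×0.0204)² = 0.000418;  (-2·δc/c)² = (-2×0.106)² = 0.0451
δQ/Q = √(0.0492) = 0.222
Q = 4555, so δQ = 0.222 × 4555 = 1010.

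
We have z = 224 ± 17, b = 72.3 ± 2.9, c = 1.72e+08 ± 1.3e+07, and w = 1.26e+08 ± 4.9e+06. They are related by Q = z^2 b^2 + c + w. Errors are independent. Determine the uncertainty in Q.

Let p = z^2·b^2 = 2.62e+08. δp/p = √((2·δz/z)² + (2·δb/b)²) = √(0.0230 + 0.00644) = 0.172, so δp = 4.5e+07.
Q = p + c + w: δQ = √(δp² + δc² + δw²) = √(2.03e+15 + 1.69e+14 + 2.4e+13) = 4.71e+07

4.71e+07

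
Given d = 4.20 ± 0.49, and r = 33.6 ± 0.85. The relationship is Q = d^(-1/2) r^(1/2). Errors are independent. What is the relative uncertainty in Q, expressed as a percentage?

5.97%

Since Q is a product/quotient, work with relative uncertainties:
  (−½·δd/d)² = (-0.5×0.117)² = 0.00340;  (½·δr/r)² = (0.5×0.0253)² = 0.000160
δQ/Q = √(0.00356) = 0.0597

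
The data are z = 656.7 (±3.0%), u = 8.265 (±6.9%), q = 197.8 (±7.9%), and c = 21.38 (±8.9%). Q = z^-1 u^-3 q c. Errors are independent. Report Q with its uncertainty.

0.01141 ± 0.00274

Q is a product of powers, so relative uncertainties combine in quadrature:
  (-1·δz/z)² = (-1×0.0300)² = 0.000900;  (-3·δu/u)² = (-3×0.0690)² = 0.0428;  (1·δq/q)² = (1×0.0790)² = 0.00624;  (1·δc/c)² = (1×0.0890)² = 0.00792
δQ/Q = √(0.0579) = 0.241
Q = 0.01141, so δQ = 0.241 × 0.01141 = 0.00274.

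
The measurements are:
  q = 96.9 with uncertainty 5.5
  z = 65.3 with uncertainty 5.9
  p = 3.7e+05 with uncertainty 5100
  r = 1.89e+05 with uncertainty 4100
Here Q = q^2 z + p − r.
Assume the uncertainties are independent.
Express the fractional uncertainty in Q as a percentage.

Let w = q^2·z = 6.13e+05. δw/w = √((2·δq/q)² + (1·δz/z)²) = √(0.0129 + 0.00816) = 0.145, so δw = 89000.
Q = w + p − r: δQ = √(δw² + δp² + δr²) = √(7.91e+09 + 2.6e+07 + 1.68e+07) = 89200
Q = 7.94e+05, so δQ/Q = 89200/7.94e+05 = 0.112.

11.2%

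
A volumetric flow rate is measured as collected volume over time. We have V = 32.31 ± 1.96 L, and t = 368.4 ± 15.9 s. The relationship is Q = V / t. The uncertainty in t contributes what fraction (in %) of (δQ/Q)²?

(δQ/Q)² = (1·δV/V)² + (-1·δt/t)²
  V term: (1×0.0607)² = 0.00368
  t term: (-1×0.0432)² = 0.00186
Total = 0.00554. Share from t = 0.00186/0.00554 = 0.336.

33.6%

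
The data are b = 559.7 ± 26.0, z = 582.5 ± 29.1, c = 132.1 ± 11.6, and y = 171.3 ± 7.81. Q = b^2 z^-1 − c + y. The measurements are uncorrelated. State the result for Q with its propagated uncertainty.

577.0 ± 58.4

Let p = b^2·z^-1 = 537.8. δp/p = √((2·δb/b)² + (-1·δz/z)²) = √(0.00863 + 0.00250) = 0.105, so δp = 56.7.
Q = p − c + y: δQ = √(δp² + δc² + δy²) = √(3220 + 135 + 61.0) = 58.4
Q = 577.0.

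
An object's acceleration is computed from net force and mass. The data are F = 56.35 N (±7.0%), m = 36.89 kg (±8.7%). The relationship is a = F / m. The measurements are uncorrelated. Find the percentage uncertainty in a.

11.2%

Relative error in a monomial: (δa/a)² = Σ (nᵢ · δxᵢ/xᵢ)².
  (1·δF/F)² = (1×0.0700)² = 0.00490;  (-1·δm/m)² = (-1×0.0870)² = 0.00757
δa/a = √(0.0125) = 0.112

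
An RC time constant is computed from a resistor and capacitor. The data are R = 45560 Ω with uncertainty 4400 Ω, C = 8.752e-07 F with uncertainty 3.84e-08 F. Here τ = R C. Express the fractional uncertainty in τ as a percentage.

τ is a product of powers, so relative uncertainties combine in quadrature:
  (1·δR/R)² = (1×0.0966)² = 0.00933;  (1·δC/C)² = (1×0.0439)² = 0.00193
δτ/τ = √(0.0113) = 0.106

10.6%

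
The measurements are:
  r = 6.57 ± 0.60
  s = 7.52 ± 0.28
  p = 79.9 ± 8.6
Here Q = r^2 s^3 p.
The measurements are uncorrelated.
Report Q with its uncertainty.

(1.47 ± 0.351) × 10^6

Since Q is a product/quotient, work with relative uncertainties:
  (2·δr/r)² = (2×0.0913)² = 0.0334;  (3·δs/s)² = (3×0.0372)² = 0.0125;  (1·δp/p)² = (1×0.108)² = 0.0116
δQ/Q = √(0.0574) = 0.240
Q = 1.47e+06, so δQ = 0.240 × 1.47e+06 = 3.51e+05.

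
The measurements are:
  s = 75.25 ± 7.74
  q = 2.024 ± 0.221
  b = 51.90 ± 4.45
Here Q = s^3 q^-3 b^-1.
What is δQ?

454

Q is a product of powers, so relative uncertainties combine in quadrature:
  (3·δs/s)² = (3×0.103)² = 0.0952;  (-3·δq/q)² = (-3×0.109)² = 0.107;  (-1·δb/b)² = (-1×0.0857)² = 0.00735
δQ/Q = √(0.210) = 0.458
Q = 990.2, so δQ = 0.458 × 990.2 = 454.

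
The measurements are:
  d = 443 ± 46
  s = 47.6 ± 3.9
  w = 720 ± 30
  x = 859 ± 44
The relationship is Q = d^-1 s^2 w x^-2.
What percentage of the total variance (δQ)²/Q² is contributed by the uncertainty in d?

(δQ/Q)² = (-1·δd/d)² + (2·δs/s)² + (1·δw/w)² + (-2·δx/x)²
  d term: (-1×0.104)² = 0.0108
  s term: (2×0.0819)² = 0.0269
  w term: (1×0.0417)² = 0.00174
  x term: (-2×0.0512)² = 0.0105
Total = 0.0499. Share from d = 0.0108/0.0499 = 0.216.

21.6%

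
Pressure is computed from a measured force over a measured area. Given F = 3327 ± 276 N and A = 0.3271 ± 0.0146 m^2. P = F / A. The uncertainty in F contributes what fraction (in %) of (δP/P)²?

77.6%

(δP/P)² = (1·δF/F)² + (-1·δA/A)²
  F term: (1×0.0830)² = 0.00688
  A term: (-1×0.0446)² = 0.00199
Total = 0.00887. Share from F = 0.00688/0.00887 = 0.776.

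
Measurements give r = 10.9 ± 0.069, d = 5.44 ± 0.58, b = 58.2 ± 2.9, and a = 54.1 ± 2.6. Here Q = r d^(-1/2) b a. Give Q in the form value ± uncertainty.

Relative error in a monomial: (δQ/Q)² = Σ (nᵢ · δxᵢ/xᵢ)².
  (1·δr/r)² = (1×0.00633)² = 4.01e-05;  (−½·δd/d)² = (-0.5×0.107)² = 0.00284;  (1·δb/b)² = (1×0.0498)² = 0.00248;  (1·δa/a)² = (1×0.0481)² = 0.00231
δQ/Q = √(0.00767) = 0.0876
Q = 14700, so δQ = 0.0876 × 14700 = 1290.

14700 ± 1290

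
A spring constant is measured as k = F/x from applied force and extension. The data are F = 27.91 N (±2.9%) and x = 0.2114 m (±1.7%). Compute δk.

4.44 N/m

Each factor contributes (exponent × relative error)² to (δk/k)²:
  (1·δF/F)² = (1×0.0290)² = 0.000841;  (-1·δx/x)² = (-1×0.0170)² = 0.000289
δk/k = √(0.00113) = 0.0336
k = 132.0 N/m, so δk = 0.0336 × 132.0 = 4.44 N/m.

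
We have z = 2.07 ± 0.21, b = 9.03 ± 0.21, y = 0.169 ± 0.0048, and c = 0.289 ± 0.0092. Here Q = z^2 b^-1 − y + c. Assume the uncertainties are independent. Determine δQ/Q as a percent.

16.4%

Let p = z^2·b^-1 = 0.475. δp/p = √((2·δz/z)² + (-1·δb/b)²) = √(0.0412 + 0.000541) = 0.204, so δp = 0.0969.
Q = p − y + c: δQ = √(δp² + δy² + δc²) = √(0.00939 + 2.3e-05 + 8.46e-05) = 0.0975
Q = 0.595, so δQ/Q = 0.0975/0.595 = 0.164.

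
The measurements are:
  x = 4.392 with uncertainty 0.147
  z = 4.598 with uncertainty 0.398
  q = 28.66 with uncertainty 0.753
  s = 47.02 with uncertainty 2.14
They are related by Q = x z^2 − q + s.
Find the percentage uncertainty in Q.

14.9%

Let p = x·z^2 = 92.85. δp/p = √((1·δx/x)² + (2·δz/z)²) = √(0.00112 + 0.0300) = 0.176, so δp = 16.4.
Q = p − q + s: δQ = √(δp² + δq² + δs²) = √(268 + 0.567 + 4.58) = 16.5
Q = 111.2, so δQ/Q = 16.5/111.2 = 0.149.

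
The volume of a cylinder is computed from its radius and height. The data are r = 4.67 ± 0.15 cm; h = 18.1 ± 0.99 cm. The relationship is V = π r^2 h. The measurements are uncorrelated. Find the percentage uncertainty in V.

Since V is a product/quotient, work with relative uncertainties:
  (2·δr/r)² = (2×0.0321)² = 0.00413;  (1·δh/h)² = (1×0.0547)² = 0.00299
δV/V = √(0.00712) = 0.0844

8.44%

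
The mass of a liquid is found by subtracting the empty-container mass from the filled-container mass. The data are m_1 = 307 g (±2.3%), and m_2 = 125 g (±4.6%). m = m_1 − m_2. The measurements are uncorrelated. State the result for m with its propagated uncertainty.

Each term contributes (cᵢ δxᵢ)² to (δm)²:
  (δm_1)² = 49.9;  (δm_2)² = 33.1
δm = √(82.9) = 9.11 g
m = 182 g.

182 ± 9.11 g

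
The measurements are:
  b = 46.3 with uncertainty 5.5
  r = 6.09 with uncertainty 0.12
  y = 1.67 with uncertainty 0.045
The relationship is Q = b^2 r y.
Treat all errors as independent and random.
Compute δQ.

Since Q is a product/quotient, work with relative uncertainties:
  (2·δb/b)² = (2×0.119)² = 0.0564;  (1·δr/r)² = (1×0.0197)² = 0.000388;  (1·δy/y)² = (1×0.0269)² = 0.000726
δQ/Q = √(0.0576) = 0.240
Q = 21800, so δQ = 0.240 × 21800 = 5230.

5230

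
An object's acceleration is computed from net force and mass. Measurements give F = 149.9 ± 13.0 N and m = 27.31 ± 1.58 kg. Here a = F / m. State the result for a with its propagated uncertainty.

5.489 ± 0.572 m/s^2

a is a product of powers, so relative uncertainties combine in quadrature:
  (1·δF/F)² = (1×0.0867)² = 0.00752;  (-1·δm/m)² = (-1×0.0579)² = 0.00335
δa/a = √(0.0109) = 0.104
a = 5.489 m/s^2, so δa = 0.104 × 5.489 = 0.572 m/s^2.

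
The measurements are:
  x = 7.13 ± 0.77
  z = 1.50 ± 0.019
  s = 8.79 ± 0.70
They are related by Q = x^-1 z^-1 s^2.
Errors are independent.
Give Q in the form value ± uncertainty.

7.22 ± 1.39

Q is a product of powers, so relative uncertainties combine in quadrature:
  (-1·δx/x)² = (-1×0.108)² = 0.0117;  (-1·δz/z)² = (-1×0.0127)² = 0.000160;  (2·δs/s)² = (2×0.0796)² = 0.0254
δQ/Q = √(0.0372) = 0.193
Q = 7.22, so δQ = 0.193 × 7.22 = 1.39.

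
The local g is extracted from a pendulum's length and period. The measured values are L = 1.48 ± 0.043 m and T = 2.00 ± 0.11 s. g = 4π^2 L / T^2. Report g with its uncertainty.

Products/powers → add relative errors in quadrature, weighted by exponent:
  (1·δL/L)² = (1×0.0291)² = 0.000844;  (-2·δT/T)² = (-2×0.0550)² = 0.0121
δg/g = √(0.0129) = 0.114
g = 14.6 m/s^2, so δg = 0.114 × 14.6 = 1.66 m/s^2.

14.6 ± 1.66 m/s^2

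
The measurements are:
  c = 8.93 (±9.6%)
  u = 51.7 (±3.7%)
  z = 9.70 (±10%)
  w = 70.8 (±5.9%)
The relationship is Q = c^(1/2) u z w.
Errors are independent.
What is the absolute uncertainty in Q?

13900

Relative error in a monomial: (δQ/Q)² = Σ (nᵢ · δxᵢ/xᵢ)².
  (½·δc/c)² = (0.5×0.0960)² = 0.00230;  (1·δu/u)² = (1×0.0370)² = 0.00137;  (1·δz/z)² = (1×0.100)² = 0.0100;  (1·δw/w)² = (1×0.0590)² = 0.00348
δQ/Q = √(0.0172) = 0.131
Q = 1.06e+05, so δQ = 0.131 × 1.06e+05 = 13900.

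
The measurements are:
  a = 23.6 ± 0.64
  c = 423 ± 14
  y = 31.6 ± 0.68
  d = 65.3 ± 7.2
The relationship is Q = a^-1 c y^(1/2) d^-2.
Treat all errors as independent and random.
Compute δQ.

Relative error in a monomial: (δQ/Q)² = Σ (nᵢ · δxᵢ/xᵢ)².
  (-1·δa/a)² = (-1×0.0271)² = 0.000735;  (1·δc/c)² = (1×0.0331)² = 0.00110;  (½·δy/y)² = (0.5×0.0215)² = 0.000116;  (-2·δd/d)² = (-2×0.110)² = 0.0486
δQ/Q = √(0.0506) = 0.225
Q = 0.0236, so δQ = 0.225 × 0.0236 = 0.00531.

0.00531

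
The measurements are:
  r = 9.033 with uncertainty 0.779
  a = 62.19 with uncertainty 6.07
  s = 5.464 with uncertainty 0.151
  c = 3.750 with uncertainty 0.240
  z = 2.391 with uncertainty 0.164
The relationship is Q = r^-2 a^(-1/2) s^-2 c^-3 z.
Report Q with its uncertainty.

Products/powers → add relative errors in quadrature, weighted by exponent:
  (-2·δr/r)² = (-2×0.0862)² = 0.0297;  (−½·δa/a)² = (-0.5×0.0976)² = 0.00238;  (-2·δs/s)² = (-2×0.0276)² = 0.00305;  (-3·δc/c)² = (-3×0.0640)² = 0.0369;  (1·δz/z)² = (1×0.0686)² = 0.00470
δQ/Q = √(0.0768) = 0.277
Q = 2.36e-06, so δQ = 0.277 × 2.36e-06 = 6.54e-07.

(2.360 ± 0.654) × 10^-6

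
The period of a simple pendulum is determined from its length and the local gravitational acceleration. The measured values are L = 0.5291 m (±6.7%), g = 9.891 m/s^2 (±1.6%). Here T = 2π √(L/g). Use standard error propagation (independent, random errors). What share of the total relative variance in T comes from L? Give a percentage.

94.6%

(δT/T)² = (½·δL/L)² + (−½·δg/g)²
  L term: (0.5×0.0670)² = 0.00112
  g term: (-0.5×0.0160)² = 6.4e-05
Total = 0.00119. Share from L = 0.00112/0.00119 = 0.946.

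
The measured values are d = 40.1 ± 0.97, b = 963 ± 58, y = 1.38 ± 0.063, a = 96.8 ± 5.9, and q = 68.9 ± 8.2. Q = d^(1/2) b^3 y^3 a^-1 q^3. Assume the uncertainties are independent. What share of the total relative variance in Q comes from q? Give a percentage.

69.8%

(δQ/Q)² = (½·δd/d)² + (3·δb/b)² + (3·δy/y)² + (-1·δa/a)² + (3·δq/q)²
  d term: (0.5×0.0242)² = 0.000146
  b term: (3×0.0602)² = 0.0326
  y term: (3×0.0457)² = 0.0188
  a term: (-1×0.0610)² = 0.00371
  q term: (3×0.119)² = 0.127
Total = 0.183. Share from q = 0.127/0.183 = 0.698.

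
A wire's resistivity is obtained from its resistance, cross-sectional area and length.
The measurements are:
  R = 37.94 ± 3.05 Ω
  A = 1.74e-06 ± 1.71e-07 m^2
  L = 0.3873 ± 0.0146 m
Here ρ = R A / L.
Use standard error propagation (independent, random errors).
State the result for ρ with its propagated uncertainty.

ρ is a product of powers, so relative uncertainties combine in quadrature:
  (1·δR/R)² = (1×0.0804)² = 0.00646;  (1·δA/A)² = (1×0.0983)² = 0.00966;  (-1·δL/L)² = (-1×0.0377)² = 0.00142
δρ/ρ = √(0.0175) = 0.132
ρ = 0.0001705 Ω·m, so δρ = 0.132 × 0.0001705 = 2.26e-05 Ω·m.

(1.705 ± 0.226) × 10^-4 Ω·m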